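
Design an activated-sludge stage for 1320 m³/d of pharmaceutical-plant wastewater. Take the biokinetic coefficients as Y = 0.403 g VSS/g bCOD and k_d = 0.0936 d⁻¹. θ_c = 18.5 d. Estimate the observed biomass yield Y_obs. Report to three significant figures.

The observed yield is Y_obs = Y/(1 + k_d·θ_c) = 0.403 / (1 + 0.0936 × 18.5) = 0.403 / 2.732 = 0.1475 g VSS per g bCOD removed.

Y_obs ≈ 0.148 g VSS/g bCOD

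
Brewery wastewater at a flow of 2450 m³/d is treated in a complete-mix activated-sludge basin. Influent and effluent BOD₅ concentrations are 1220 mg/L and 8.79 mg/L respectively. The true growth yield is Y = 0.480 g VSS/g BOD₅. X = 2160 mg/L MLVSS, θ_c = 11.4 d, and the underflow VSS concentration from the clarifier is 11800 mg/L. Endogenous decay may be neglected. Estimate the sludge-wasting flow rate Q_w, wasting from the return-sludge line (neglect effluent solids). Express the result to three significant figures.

Q_w ≈ 121 m³/d

With k_d = 0 the design equation reduces to V = Y Q (S₀−S) θ_c / X = 0.480 × 2450 × (1220 − 8.79) × 11.4 / 2160 = 7518 m³.
Wasting from the return line (neglecting effluent solids): Q_w = V·X / (θ_c·X_r) = 7518 × 2160 / (11.4 × 11800) = 120.7 m³/d.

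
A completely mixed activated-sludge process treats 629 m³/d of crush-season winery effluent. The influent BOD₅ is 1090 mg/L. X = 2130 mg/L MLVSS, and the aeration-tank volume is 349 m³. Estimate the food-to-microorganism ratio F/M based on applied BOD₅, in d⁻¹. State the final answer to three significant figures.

F/M = Q·S₀ / (V·X) = 629 × 1090 / (349.0 × 2130) = 0.9223 g BOD₅·(g VSS·d)⁻¹.

F/M ≈ 0.922 d⁻¹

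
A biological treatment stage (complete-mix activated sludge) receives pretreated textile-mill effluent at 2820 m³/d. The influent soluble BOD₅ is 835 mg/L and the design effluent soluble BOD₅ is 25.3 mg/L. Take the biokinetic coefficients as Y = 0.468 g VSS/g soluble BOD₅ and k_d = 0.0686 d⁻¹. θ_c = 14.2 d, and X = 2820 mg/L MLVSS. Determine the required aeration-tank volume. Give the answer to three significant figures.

Rearranging the biomass balance for a CMAS with decay, V = Y·Q·ΔS·θ_c / [X·(1+k_d θ_c)] = 0.468 × 2820 × (835 − 25.3) × 14.2 / [2820 × (1 + 0.0686 × 14.2)] = 1.52×10^7 / 5567 = 2726 m³.

V ≈ 2730 m³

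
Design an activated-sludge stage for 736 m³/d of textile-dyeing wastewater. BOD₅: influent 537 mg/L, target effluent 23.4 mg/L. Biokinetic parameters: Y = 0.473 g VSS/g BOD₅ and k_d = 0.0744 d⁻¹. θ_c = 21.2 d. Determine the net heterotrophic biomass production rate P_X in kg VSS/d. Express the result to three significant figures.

P_X ≈ 69.4 kg VSS/d

Y_obs = Y / (1 + k_d θ_c) = 0.473 / (1 + 0.0744 × 21.2) = 0.473 / 2.577 = 0.1835.
Q·(S₀ − S) = 736 × (537 − 23.4) × 10⁻³ = 378.0 kg/d removed.
P_X = Y_obs · Q(S₀ − S) = 0.1835 × 378.0 = 69.37 kg VSS/d.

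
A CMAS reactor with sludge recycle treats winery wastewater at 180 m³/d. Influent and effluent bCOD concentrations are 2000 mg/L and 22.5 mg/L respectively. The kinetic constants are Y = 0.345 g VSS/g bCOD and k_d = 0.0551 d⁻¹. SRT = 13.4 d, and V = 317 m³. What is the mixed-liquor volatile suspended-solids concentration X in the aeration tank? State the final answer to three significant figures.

Solving the biomass balance for X: X = Y Q (S₀−S) θ_c / [V (1+k_d θ_c)] = 0.345 × 180 × (2000 − 22.5) × 13.4 / [317 × (1 + 0.0551 × 13.4)] = 2986 mg/L.

X ≈ 2990 mg/L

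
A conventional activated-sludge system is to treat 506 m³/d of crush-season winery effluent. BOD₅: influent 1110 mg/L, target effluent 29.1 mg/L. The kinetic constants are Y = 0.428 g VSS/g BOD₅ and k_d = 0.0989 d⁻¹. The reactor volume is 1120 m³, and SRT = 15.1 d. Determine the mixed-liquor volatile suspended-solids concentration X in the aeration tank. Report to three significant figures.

Solving the biomass balance for X: X = Y Q (S₀−S) θ_c / [V (1+k_d θ_c)] = 0.428 × 506 × (1110 − 29.1) × 15.1 / [1120 × (1 + 0.0989 × 15.1)] = 1266 mg/L.

X ≈ 1270 mg/L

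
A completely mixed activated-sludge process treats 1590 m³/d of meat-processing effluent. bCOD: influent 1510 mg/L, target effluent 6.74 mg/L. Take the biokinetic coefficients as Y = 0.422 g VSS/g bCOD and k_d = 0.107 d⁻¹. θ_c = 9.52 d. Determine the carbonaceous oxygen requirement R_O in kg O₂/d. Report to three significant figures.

R_O ≈ 1680 kg O₂/d

The observed yield is Y_obs = Y/(1 + k_d·θ_c) = 0.422 / (1 + 0.107 × 9.52) = 0.422 / 2.019 = 0.2091 g VSS per g bCOD removed.
Substrate removed = Q·(S₀ − S) = 1590 m³/d × (1510 − 6.74) g/m³ = 2.39×10^6 g/d = 2390 kg/d.
Net sludge production P_X = 0.2091 × 2390 = 499.7 kg VSS/d.
R_O = Q·ΔS − 1.42 P_X = 2390 − 709.5 = 1681 kg O₂/d.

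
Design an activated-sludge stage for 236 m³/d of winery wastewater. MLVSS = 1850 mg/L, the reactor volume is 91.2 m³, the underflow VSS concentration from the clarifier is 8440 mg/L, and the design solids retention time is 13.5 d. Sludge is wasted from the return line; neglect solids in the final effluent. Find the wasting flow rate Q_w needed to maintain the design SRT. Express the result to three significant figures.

θ_c = V·X/(Q_w·X_r) when wasting from the recycle, so Q_w = V·X/(θ_c·X_r) = 91.20 × 1850 / (13.5 × 8440) = 1.481 m³/d.

Q_w ≈ 1.48 m³/d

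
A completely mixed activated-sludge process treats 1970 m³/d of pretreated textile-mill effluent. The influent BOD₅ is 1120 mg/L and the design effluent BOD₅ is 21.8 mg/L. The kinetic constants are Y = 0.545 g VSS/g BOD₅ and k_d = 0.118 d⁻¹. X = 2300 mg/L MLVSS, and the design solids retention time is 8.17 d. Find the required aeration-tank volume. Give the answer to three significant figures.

From the SRT design equation V = Y Q (S₀−S) θ_c / [X (1 + k_d θ_c)] = 0.545 × 1970 × (1120 − 21.8) × 8.17 / [2300 × (1 + 0.118 × 8.17)] = 9.63×10^6 / 4517 = 2132 m³.

V ≈ 2130 m³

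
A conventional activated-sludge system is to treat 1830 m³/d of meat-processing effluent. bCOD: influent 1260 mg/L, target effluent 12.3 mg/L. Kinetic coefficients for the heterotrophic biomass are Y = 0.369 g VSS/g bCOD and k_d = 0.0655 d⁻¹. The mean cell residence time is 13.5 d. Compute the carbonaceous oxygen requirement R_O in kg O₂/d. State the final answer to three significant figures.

Correct the yield for decay: Y_obs = Y/(1 + k_d θ_c) = 0.369 / (1 + 0.0655 × 13.5) = 0.369 / 1.884 = 0.1958.
Q·(S₀ − S) = 1830 × (1260 − 12.3) × 10⁻³ = 2283 kg/d removed.
Biomass synthesised: P_X = Y_obs × 2283 = 447.1 kg VSS/d.
R_O = Q·(S₀ − S) − 1.42·P_X = 2283 − 1.42 × 447.1 = 1648 kg O₂/d.

R_O ≈ 1650 kg O₂/d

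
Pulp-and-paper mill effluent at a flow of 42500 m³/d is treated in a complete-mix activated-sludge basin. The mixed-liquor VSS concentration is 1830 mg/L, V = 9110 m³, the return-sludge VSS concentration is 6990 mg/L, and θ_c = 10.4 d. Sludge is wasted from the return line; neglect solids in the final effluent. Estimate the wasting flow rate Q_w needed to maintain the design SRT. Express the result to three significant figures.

Wasting from the return line (neglecting effluent solids): Q_w = V·X / (θ_c·X_r) = 9110 × 1830 / (10.4 × 6990) = 229.3 m³/d.

Q_w ≈ 229 m³/d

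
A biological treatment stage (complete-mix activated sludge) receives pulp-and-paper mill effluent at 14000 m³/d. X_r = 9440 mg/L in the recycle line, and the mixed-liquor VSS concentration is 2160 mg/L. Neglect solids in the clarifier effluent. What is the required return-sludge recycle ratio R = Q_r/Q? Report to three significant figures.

R ≈ 0.297

Solids balance on the clarifier gives (1+R)X = R·X_r, so R = X/(X_r − X) = 2160 / (9440 − 2160) = 0.2967.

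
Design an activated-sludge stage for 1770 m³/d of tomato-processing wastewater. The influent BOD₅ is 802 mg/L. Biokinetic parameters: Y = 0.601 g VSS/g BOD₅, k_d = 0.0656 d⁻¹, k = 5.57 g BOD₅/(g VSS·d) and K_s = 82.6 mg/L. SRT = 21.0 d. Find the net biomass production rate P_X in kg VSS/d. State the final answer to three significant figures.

From the Monod/SRT balance for a CMAS, S = K_s·(1+k_d θ_c)/[θ_c·(Y k − k_d) − 1] = 82.6 × (1 + 0.0656 × 21.0) / [21.0 × (0.601 × 5.57 − 0.0656) − 1] = 196.4 / 67.92 = 2.891 mg/L.
Y_obs = Y / (1 + k_d θ_c) = 0.601 / (1 + 0.0656 × 21.0) = 0.601 / 2.378 = 0.2528.
Substrate removed = Q·(S₀ − S) = 1770 m³/d × (802 − 2.89) g/m³ = 1.41×10^6 g/d = 1414 kg/d.
Net biomass production P_X = Y_obs × Q·(S₀ − S) = 0.2528 × 1414 = 357.5 kg VSS/d.

P_X ≈ 358 kg VSS/d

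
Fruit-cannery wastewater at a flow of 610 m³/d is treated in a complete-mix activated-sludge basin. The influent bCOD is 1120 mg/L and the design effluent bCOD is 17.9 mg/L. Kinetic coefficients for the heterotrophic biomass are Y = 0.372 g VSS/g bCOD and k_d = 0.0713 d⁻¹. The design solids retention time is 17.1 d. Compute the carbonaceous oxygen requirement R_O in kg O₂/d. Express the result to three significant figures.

R_O ≈ 512 kg O₂/d

The observed yield is Y_obs = Y/(1 + k_d·θ_c) = 0.372 / (1 + 0.0713 × 17.1) = 0.372 / 2.219 = 0.1676 g VSS per g bCOD removed.
Mass of bCOD removed per day: Q(S₀ − S) = 610 × 1102 g/m³ = 672.3 kg/d.
Net sludge production P_X = 0.1676 × 672.3 = 112.7 kg VSS/d.
Carbonaceous O₂ demand = substrate oxidised − cell-mass equivalent = 672.3 − 1.42 × 112.7 = 512.3 kg O₂/d.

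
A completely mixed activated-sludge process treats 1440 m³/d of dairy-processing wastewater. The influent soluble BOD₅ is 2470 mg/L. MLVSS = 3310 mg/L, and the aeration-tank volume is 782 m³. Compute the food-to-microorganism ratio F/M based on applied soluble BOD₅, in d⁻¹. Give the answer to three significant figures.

F/M ≈ 1.37 d⁻¹

F/M = Q·S₀ / (V·X) = 1440 × 2470 / (782.0 × 3310) = 1.374 g soluble BOD₅·(g VSS·d)⁻¹.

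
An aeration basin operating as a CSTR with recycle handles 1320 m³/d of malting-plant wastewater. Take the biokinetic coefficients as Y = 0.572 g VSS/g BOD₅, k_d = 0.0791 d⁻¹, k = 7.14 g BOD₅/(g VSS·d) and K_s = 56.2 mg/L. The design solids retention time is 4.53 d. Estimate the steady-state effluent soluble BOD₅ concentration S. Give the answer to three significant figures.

From the Monod/SRT balance for a CMAS, S = K_s·(1+k_d θ_c)/[θ_c·(Y k − k_d) − 1] = 56.2 × (1 + 0.0791 × 4.53) / [4.53 × (0.572 × 7.14 − 0.0791) − 1] = 76.34 / 17.14 = 4.453 mg/L.

S ≈ 4.45 mg/L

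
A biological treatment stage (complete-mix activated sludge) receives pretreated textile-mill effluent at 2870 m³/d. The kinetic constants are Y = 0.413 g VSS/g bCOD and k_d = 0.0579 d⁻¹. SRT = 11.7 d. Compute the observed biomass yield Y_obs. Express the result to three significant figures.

Y_obs ≈ 0.246 g VSS/g bCOD

Observed yield with endogenous decay: Y_obs = Y / (1 + k_d·θ_c) = 0.413 / (1 + 0.0579 × 11.7) = 0.413 / 1.677 = 0.2462 g VSS/g bCOD.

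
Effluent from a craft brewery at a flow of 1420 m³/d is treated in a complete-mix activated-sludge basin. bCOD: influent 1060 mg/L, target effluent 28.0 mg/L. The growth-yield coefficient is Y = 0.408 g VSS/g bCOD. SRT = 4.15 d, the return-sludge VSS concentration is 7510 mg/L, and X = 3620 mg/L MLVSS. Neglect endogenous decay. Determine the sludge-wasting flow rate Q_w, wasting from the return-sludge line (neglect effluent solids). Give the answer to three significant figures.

Q_w ≈ 79.6 m³/d

V·X = Y·Q·ΔS·θ_c gives V = 0.408 × 1420 × (1060 − 28.0) × 4.15 / 3620 = 685.4 m³.
Q_w = (V·X)/(θ_c X_r) = 685.4 × 3620 / (4.15 × 7510) = 79.61 m³/d.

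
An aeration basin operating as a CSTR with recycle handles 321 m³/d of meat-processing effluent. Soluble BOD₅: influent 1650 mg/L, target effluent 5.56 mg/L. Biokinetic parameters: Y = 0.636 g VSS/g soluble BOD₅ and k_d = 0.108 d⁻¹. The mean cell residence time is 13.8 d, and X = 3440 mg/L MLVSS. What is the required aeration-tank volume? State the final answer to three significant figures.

V ≈ 541 m³

Rearranging the biomass balance for a CMAS with decay, V = Y·Q·ΔS·θ_c / [X·(1+k_d θ_c)] = 0.636 × 321 × (1650 − 5.56) × 13.8 / [3440 × (1 + 0.108 × 13.8)] = 4.63×10^6 / 8567 = 540.8 m³.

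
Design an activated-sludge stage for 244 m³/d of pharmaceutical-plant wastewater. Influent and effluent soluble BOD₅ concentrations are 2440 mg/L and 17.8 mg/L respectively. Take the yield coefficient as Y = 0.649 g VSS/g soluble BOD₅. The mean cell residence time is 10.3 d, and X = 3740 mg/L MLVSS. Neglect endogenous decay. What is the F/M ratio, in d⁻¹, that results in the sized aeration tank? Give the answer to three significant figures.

Biomass mass balance (decay neglected): V·X = Y·Q·(S₀ − S)·θ_c, so V = 0.649 × 244 × (2440 − 17.8) × 10.3 / 3740 = 1056 m³.
F/M = Q·S₀ / (V·X) = 244 × 2440 / (1056 × 3740) = 0.1507 g soluble BOD₅·(g VSS·d)⁻¹.

F/M ≈ 0.151 d⁻¹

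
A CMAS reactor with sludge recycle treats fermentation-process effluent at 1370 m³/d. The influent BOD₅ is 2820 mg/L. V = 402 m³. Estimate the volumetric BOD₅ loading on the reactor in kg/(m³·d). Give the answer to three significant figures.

L_v ≈ 9.61 kg BOD₅/(m³·d)

L_v = Q S₀ / V = 1370 × 2820 × 10⁻³ / 402.0 = 9.610 kg/(m³·d).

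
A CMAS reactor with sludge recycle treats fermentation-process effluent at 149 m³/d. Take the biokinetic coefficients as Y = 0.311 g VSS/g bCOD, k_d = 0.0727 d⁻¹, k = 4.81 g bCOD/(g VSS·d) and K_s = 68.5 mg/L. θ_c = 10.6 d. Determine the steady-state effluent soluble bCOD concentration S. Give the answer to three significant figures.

For a completely mixed reactor with recycle the Lawrence–McCarty relation gives S = K_s·(1 + k_d·θ_c) / [θ_c·(Y·k − k_d) − 1] = 68.5 × (1 + 0.0727 × 10.6) / [10.6 × (0.311 × 4.81 − 0.0727) − 1] = 121.3 / 14.09 = 8.610 mg/L.

S ≈ 8.61 mg/L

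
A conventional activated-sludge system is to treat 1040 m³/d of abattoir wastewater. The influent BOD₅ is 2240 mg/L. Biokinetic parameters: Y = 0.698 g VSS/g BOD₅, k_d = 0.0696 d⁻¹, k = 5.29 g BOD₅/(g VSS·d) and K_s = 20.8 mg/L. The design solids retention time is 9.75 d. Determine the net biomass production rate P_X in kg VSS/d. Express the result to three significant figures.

Effluent substrate depends only on kinetics and SRT: S = K_s(1 + k_d θ_c) / [θ_c(Yk − k_d) − 1] = 20.8 × (1 + 0.0696 × 9.75) / [9.75 × (0.698 × 5.29 − 0.0696) − 1] = 34.91 / 34.32 = 1.017 mg/L.
Y_obs = Y / (1 + k_d θ_c) = 0.698 / (1 + 0.0696 × 9.75) = 0.698 / 1.679 = 0.4158.
Substrate removed = Q·(S₀ − S) = 1040 m³/d × (2240 − 1.02) g/m³ = 2.33×10^6 g/d = 2329 kg/d.
So the net sludge growth is P_X = 0.4158 × 2329 = 968.3 kg VSS/d.

P_X ≈ 968 kg VSS/d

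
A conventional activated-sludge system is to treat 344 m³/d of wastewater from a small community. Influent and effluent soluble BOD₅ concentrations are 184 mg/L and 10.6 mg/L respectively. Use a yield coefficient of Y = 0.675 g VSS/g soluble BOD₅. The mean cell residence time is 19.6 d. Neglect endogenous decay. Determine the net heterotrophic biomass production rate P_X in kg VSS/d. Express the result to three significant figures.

With endogenous decay neglected, the observed yield equals the true yield: Y_obs = Y = 0.675 g VSS/g soluble BOD₅.
Q·(S₀ − S) = 344 × (184 − 10.6) × 10⁻³ = 59.65 kg/d removed.
Biomass produced: P_X = Y_obs·Q·ΔS = 0.6750 × 59.65 ≈ 40.26 kg VSS/d.

P_X ≈ 40.3 kg VSS/d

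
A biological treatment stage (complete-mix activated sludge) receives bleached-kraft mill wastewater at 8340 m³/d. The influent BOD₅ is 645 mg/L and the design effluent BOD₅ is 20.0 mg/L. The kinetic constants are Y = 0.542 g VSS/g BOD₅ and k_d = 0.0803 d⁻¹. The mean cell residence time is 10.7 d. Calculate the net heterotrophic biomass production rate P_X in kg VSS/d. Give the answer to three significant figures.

The observed yield is Y_obs = Y/(1 + k_d·θ_c) = 0.542 / (1 + 0.0803 × 10.7) = 0.542 / 1.859 = 0.2915 g VSS per g BOD₅ removed.
ΔS = 645 − 20.0 = 625.0 mg/L, so the substrate removal rate is 8340 × 625.0/1000 = 5212 kg BOD₅/d.
Biomass produced: P_X = Y_obs·Q·ΔS = 0.2915 × 5212 ≈ 1520 kg VSS/d.

P_X ≈ 1520 kg VSS/d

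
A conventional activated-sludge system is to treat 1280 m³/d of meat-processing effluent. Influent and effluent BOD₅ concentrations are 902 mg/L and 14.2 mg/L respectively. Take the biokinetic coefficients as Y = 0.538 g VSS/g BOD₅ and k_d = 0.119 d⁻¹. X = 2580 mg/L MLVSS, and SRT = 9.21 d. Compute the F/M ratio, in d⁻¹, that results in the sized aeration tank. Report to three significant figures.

F/M ≈ 0.430 d⁻¹

From the SRT design equation V = Y Q (S₀−S) θ_c / [X (1 + k_d θ_c)] = 0.538 × 1280 × (902 − 14.2) × 9.21 / [2580 × (1 + 0.119 × 9.21)] = 5.63×10^6 / 5408 = 1041 m³.
F/M = Q·S₀ / (V·X) = 1280 × 902 / (1041 × 2580) = 0.4298 g BOD₅·(g VSS·d)⁻¹.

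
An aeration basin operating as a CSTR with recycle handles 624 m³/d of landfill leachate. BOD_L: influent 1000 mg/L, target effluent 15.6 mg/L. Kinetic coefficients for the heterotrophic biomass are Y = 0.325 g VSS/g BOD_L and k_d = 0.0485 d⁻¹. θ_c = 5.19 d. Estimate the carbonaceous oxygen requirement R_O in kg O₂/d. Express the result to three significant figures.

R_O ≈ 388 kg O₂/d

The observed yield is Y_obs = Y/(1 + k_d·θ_c) = 0.325 / (1 + 0.0485 × 5.19) = 0.325 / 1.252 = 0.2596 g VSS per g BOD_L removed.
ΔS = 1000 − 15.6 = 984.4 mg/L, so the substrate removal rate is 624 × 984.4/1000 = 614.3 kg BOD_L/d.
Biomass synthesised: P_X = Y_obs × 614.3 = 159.5 kg VSS/d.
R_O = Q·ΔS − 1.42 P_X = 614.3 − 226.5 = 387.8 kg O₂/d.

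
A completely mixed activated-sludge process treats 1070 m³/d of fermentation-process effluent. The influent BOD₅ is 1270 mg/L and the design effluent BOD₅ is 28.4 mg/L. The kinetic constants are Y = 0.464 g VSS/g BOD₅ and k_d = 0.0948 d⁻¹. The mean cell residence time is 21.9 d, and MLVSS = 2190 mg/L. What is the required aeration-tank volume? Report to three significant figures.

Steady-state biomass mass balance: V·X·(1 + k_d·θ_c) = Y·Q·(S₀ − S)·θ_c, so V = 0.464 × 1070 × (1270 − 28.4) × 21.9 / [2190 × (1 + 0.0948 × 21.9)] = 1.35×10^7 / 6737 = 2004 m³.

V ≈ 2000 m³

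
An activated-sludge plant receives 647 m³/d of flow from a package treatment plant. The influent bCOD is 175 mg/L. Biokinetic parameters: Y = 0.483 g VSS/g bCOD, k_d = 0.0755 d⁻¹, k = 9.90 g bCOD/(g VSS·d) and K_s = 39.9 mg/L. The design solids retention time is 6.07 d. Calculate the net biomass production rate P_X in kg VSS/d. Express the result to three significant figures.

P_X ≈ 37.0 kg VSS/d

From the Monod/SRT balance for a CMAS, S = K_s·(1+k_d θ_c)/[θ_c·(Y k − k_d) − 1] = 39.9 × (1 + 0.0755 × 6.07) / [6.07 × (0.483 × 9.90 − 0.0755) − 1] = 58.19 / 27.57 = 2.111 mg/L.
The observed yield is Y_obs = Y/(1 + k_d·θ_c) = 0.483 / (1 + 0.0755 × 6.07) = 0.483 / 1.458 = 0.3312 g VSS per g bCOD removed.
Mass of bCOD removed per day: Q(S₀ − S) = 647 × 172.9 g/m³ = 111.9 kg/d.
So the net sludge growth is P_X = 0.3312 × 111.9 = 37.05 kg VSS/d.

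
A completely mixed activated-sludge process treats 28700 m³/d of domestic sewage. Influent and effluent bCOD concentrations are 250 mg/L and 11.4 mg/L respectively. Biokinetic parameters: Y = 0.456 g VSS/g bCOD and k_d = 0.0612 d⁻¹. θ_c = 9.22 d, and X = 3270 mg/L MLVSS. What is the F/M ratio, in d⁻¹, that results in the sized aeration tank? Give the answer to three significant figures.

Steady-state biomass mass balance: V·X·(1 + k_d·θ_c) = Y·Q·(S₀ − S)·θ_c, so V = 0.456 × 28700 × (250 − 11.4) × 9.22 / [3270 × (1 + 0.0612 × 9.22)] = 2.88×10^7 / 5115 = 5628 m³.
F/M = Q·S₀ / (V·X) = 28700 × 250 / (5628 × 3270) = 0.3898 g bCOD·(g VSS·d)⁻¹.

F/M ≈ 0.390 d⁻¹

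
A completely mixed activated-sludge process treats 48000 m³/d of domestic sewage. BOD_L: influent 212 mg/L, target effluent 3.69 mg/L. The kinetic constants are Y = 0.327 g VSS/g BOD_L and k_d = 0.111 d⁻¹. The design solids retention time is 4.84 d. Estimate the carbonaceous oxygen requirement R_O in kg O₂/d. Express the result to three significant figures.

R_O ≈ 6980 kg O₂/d

Observed yield with endogenous decay: Y_obs = Y / (1 + k_d·θ_c) = 0.327 / (1 + 0.111 × 4.84) = 0.327 / 1.537 = 0.2127 g VSS/g BOD_L.
Q·(S₀ − S) = 48000 × (212 − 3.69) × 10⁻³ = 9999 kg/d removed.
Net sludge production P_X = 0.2127 × 9999 = 2127 kg VSS/d.
R_O = Q·(S₀ − S) − 1.42·P_X = 9999 − 1.42 × 2127 = 6979 kg O₂/d.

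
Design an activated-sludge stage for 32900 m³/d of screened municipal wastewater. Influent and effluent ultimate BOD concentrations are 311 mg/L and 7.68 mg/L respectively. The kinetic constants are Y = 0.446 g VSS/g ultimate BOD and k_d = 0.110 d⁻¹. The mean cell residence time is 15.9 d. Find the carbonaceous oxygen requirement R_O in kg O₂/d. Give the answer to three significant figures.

R_O ≈ 7680 kg O₂/d

Observed yield with endogenous decay: Y_obs = Y / (1 + k_d·θ_c) = 0.446 / (1 + 0.110 × 15.9) = 0.446 / 2.749 = 0.1622 g VSS/g ultimate BOD.
ΔS = 311 − 7.68 = 303.3 mg/L, so the substrate removal rate is 32900 × 303.3/1000 = 9979 kg ultimate BOD/d.
Biomass synthesised: P_X = Y_obs × 9979 = 1619 kg VSS/d.
R_O = Q·ΔS − 1.42 P_X = 9979 − 2299 = 7680 kg O₂/d.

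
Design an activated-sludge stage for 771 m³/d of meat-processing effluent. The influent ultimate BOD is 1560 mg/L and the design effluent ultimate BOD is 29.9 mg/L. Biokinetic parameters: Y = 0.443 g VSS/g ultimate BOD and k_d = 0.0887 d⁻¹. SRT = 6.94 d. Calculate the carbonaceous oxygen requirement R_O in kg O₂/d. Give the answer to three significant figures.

Observed yield with endogenous decay: Y_obs = Y / (1 + k_d·θ_c) = 0.443 / (1 + 0.0887 × 6.94) = 0.443 / 1.616 = 0.2742 g VSS/g ultimate BOD.
ΔS = 1560 − 29.9 = 1530 mg/L, so the substrate removal rate is 771 × 1530/1000 = 1180 kg ultimate BOD/d.
Biomass synthesised: P_X = Y_obs × 1180 = 323.5 kg VSS/d.
R_O = Q·(S₀ − S) − 1.42·P_X = 1180 − 1.42 × 323.5 = 720.4 kg O₂/d.

R_O ≈ 720 kg O₂/d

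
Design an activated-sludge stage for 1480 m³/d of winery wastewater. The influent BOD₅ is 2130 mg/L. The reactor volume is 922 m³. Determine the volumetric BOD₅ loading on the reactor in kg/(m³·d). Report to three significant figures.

L_v = Q S₀ / V = 1480 × 2130 × 10⁻³ / 922.0 = 3.419 kg/(m³·d).

L_v ≈ 3.42 kg BOD₅/(m³·d)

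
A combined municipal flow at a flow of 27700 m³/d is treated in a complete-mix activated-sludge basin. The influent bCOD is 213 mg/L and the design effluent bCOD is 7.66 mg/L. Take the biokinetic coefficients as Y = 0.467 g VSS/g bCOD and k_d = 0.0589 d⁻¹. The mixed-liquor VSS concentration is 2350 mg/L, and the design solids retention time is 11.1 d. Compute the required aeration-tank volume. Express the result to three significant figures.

V ≈ 7590 m³

Steady-state biomass mass balance: V·X·(1 + k_d·θ_c) = Y·Q·(S₀ − S)·θ_c, so V = 0.467 × 27700 × (213 − 7.66) × 11.1 / [2350 × (1 + 0.0589 × 11.1)] = 2.95×10^7 / 3886 = 7587 m³.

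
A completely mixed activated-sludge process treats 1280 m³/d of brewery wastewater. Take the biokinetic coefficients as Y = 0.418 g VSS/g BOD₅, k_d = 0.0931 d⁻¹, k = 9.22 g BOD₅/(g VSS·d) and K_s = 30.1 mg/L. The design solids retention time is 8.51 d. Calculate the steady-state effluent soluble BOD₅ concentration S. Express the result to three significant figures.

S ≈ 1.74 mg/L

For a completely mixed reactor with recycle the Lawrence–McCarty relation gives S = K_s·(1 + k_d·θ_c) / [θ_c·(Y·k − k_d) − 1] = 30.1 × (1 + 0.0931 × 8.51) / [8.51 × (0.418 × 9.22 − 0.0931) − 1] = 53.95 / 31.00 = 1.740 mg/L.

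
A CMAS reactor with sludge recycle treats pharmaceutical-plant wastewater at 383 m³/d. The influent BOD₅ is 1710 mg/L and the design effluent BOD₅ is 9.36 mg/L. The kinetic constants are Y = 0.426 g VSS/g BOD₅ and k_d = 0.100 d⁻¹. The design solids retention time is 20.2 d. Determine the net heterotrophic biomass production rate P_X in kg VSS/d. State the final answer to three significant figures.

P_X ≈ 91.9 kg VSS/d

Observed yield with endogenous decay: Y_obs = Y / (1 + k_d·θ_c) = 0.426 / (1 + 0.100 × 20.2) = 0.426 / 3.020 = 0.1411 g VSS/g BOD₅.
Mass of BOD₅ removed per day: Q(S₀ − S) = 383 × 1701 g/m³ = 651.3 kg/d.
So the net sludge growth is P_X = 0.1411 × 651.3 = 91.88 kg VSS/d.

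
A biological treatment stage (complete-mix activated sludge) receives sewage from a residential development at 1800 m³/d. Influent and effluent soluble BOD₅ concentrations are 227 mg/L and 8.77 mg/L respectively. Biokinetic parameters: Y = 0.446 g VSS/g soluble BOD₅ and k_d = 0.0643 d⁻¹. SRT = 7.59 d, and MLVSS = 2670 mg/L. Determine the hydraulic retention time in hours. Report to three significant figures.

τ ≈ 4.46 h

From the SRT design equation V = Y Q (S₀−S) θ_c / [X (1 + k_d θ_c)] = 0.446 × 1800 × (227 − 8.77) × 7.59 / [2670 × (1 + 0.0643 × 7.59)] = 1.33×10^6 / 3973 = 334.7 m³.
τ = V/Q = 334.7/1800 = 0.1859 d, or 4.462 h.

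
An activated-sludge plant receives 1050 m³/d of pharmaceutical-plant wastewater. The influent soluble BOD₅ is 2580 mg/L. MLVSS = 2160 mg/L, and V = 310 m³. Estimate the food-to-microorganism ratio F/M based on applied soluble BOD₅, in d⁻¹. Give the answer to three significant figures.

F/M ≈ 4.05 d⁻¹

Food-to-microorganism ratio F/M = Q S₀ / (V X) = 1050 × 2580 / (310.0 × 2160) = 4.046 d⁻¹.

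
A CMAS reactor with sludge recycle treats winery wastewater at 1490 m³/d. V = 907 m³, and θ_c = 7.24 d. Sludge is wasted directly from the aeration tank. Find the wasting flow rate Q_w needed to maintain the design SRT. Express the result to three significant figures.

Q_w ≈ 125 m³/d

For wasting at MLVSS concentration, Q_w = V/θ_c = 907.0/7.24 = 125.3 m³/d.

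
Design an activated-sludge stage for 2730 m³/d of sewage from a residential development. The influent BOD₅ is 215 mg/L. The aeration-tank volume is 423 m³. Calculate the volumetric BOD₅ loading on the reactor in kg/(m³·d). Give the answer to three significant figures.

Applied BOD₅ load per unit volume = Q·S₀/V = (2730 × 215/1000)/423.0 = 1.388 kg BOD₅·m⁻³·d⁻¹.

L_v ≈ 1.39 kg BOD₅/(m³·d)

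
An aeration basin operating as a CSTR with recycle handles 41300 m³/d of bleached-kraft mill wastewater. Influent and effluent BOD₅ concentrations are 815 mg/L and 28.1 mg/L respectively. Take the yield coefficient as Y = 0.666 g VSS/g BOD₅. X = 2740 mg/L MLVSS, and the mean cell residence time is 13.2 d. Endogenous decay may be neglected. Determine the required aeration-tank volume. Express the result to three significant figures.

With k_d = 0 the design equation reduces to V = Y Q (S₀−S) θ_c / X = 0.666 × 41300 × (815 − 28.1) × 13.2 / 2740 = 104272 m³.

V ≈ 104000 m³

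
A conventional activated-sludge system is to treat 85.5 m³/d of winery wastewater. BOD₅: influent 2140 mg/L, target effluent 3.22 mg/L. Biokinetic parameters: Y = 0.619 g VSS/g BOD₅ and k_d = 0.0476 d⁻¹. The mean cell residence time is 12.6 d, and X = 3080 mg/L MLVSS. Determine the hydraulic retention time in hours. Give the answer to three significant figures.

From the SRT design equation V = Y Q (S₀−S) θ_c / [X (1 + k_d θ_c)] = 0.619 × 85.5 × (2140 − 3.22) × 12.6 / [3080 × (1 + 0.0476 × 12.6)] = 1.42×10^6 / 4927 = 289.2 m³.
τ = V/Q = 289.2/85.5 = 3.382 d, or 81.18 h.

τ ≈ 81.2 h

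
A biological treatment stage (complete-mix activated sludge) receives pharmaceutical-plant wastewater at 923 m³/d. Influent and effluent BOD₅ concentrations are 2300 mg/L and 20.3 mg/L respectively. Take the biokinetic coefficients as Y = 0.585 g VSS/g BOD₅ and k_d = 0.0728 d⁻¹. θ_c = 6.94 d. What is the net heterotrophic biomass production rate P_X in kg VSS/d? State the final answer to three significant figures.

P_X ≈ 818 kg VSS/d

The observed yield is Y_obs = Y/(1 + k_d·θ_c) = 0.585 / (1 + 0.0728 × 6.94) = 0.585 / 1.505 = 0.3886 g VSS per g BOD₅ removed.
ΔS = 2300 − 20.3 = 2280 mg/L, so the substrate removal rate is 923 × 2280/1000 = 2104 kg BOD₅/d.
Biomass produced: P_X = Y_obs·Q·ΔS = 0.3886 × 2104 ≈ 817.8 kg VSS/d.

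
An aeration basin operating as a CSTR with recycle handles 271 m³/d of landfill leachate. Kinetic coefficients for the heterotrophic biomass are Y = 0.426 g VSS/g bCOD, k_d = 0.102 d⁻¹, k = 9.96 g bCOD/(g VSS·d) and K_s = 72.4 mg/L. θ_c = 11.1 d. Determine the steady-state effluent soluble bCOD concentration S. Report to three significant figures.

S ≈ 3.43 mg/L

For a completely mixed reactor with recycle the Lawrence–McCarty relation gives S = K_s·(1 + k_d·θ_c) / [θ_c·(Y·k − k_d) − 1] = 72.4 × (1 + 0.102 × 11.1) / [11.1 × (0.426 × 9.96 − 0.102) − 1] = 154.4 / 44.96 = 3.433 mg/L.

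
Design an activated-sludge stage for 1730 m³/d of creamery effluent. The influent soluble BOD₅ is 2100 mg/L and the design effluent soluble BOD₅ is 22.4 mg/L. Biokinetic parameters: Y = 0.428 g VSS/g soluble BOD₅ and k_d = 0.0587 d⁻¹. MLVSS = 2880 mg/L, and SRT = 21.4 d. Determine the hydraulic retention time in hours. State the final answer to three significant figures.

Rearranging the biomass balance for a CMAS with decay, V = Y·Q·ΔS·θ_c / [X·(1+k_d θ_c)] = 0.428 × 1730 × (2100 − 22.4) × 21.4 / [2880 × (1 + 0.0587 × 21.4)] = 3.29×10^7 / 6498 = 5066 m³.
τ = V/Q = 5066/1730 = 2.929 d, or 70.29 h.

τ ≈ 70.3 h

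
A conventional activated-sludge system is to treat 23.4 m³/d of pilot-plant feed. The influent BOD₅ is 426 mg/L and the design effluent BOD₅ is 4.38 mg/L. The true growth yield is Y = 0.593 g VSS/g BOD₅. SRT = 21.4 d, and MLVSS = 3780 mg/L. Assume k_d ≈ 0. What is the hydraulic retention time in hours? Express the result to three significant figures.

Biomass mass balance (decay neglected): V·X = Y·Q·(S₀ − S)·θ_c, so V = 0.593 × 23.4 × (426 − 4.38) × 21.4 / 3780 = 33.12 m³.
τ = V/Q = 33.12/23.4 = 1.415 d, or 33.97 h.

τ ≈ 34.0 h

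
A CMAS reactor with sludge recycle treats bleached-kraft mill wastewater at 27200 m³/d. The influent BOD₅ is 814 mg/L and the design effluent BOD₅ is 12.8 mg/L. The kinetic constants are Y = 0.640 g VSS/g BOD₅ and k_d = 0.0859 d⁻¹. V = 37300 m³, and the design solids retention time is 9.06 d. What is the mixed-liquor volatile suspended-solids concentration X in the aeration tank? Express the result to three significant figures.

X = Y·Q·ΔS·θ_c / [V·(1 + k_d θ_c)] = 0.640 × 27200 × (814 − 12.8) × 9.06 / [37300 × (1 + 0.0859 × 9.06)] = 1905 mg/L.

X ≈ 1910 mg/L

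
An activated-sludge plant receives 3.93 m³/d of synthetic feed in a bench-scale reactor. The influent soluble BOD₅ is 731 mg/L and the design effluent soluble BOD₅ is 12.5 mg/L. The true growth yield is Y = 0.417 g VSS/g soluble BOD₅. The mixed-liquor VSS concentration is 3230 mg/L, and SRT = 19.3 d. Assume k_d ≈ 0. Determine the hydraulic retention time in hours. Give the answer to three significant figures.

Biomass mass balance (decay neglected): V·X = Y·Q·(S₀ − S)·θ_c, so V = 0.417 × 3.93 × (731 − 12.5) × 19.3 / 3230 = 7.036 m³.
HRT = V/Q = 7.036 m³ / 3.93 m³·d⁻¹ = 1.790 d × 24 = 42.97 h.

τ ≈ 43.0 h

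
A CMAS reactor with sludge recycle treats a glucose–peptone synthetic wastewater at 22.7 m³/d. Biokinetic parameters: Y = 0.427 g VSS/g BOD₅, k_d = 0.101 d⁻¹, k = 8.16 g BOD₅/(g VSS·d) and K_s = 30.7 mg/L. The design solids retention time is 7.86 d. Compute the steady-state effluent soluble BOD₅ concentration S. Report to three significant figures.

S ≈ 2.15 mg/L

From the Monod/SRT balance for a CMAS, S = K_s·(1+k_d θ_c)/[θ_c·(Y k − k_d) − 1] = 30.7 × (1 + 0.101 × 7.86) / [7.86 × (0.427 × 8.16 − 0.101) − 1] = 55.07 / 25.59 = 2.152 mg/L.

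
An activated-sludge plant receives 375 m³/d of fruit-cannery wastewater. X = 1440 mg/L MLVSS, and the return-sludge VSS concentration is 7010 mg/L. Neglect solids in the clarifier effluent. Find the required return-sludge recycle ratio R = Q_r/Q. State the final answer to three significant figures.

Mass balance around the secondary clarifier (neglecting effluent solids): R = X / (X_r − X) = 1440 / (7010 − 1440) = 0.2585.

R ≈ 0.259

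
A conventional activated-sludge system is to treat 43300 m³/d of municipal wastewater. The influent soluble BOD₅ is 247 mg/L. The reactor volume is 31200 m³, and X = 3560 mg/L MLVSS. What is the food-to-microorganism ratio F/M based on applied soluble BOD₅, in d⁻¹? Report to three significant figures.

F/M = Q·S₀ / (V·X) = 43300 × 247 / (31200 × 3560) = 0.09629 g soluble BOD₅·(g VSS·d)⁻¹.

F/M ≈ 0.0963 d⁻¹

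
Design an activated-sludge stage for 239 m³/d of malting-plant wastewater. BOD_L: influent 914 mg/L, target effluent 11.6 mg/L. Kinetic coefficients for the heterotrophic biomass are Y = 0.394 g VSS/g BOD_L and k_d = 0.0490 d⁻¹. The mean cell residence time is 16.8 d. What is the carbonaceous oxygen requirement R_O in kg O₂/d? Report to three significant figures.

R_O ≈ 149 kg O₂/d

The observed yield is Y_obs = Y/(1 + k_d·θ_c) = 0.394 / (1 + 0.0490 × 16.8) = 0.394 / 1.823 = 0.2161 g VSS per g BOD_L removed.
Q·(S₀ − S) = 239 × (914 − 11.6) × 10⁻³ = 215.7 kg/d removed.
Net sludge production P_X = 0.2161 × 215.7 = 46.61 kg VSS/d.
R_O = Q·ΔS − 1.42 P_X = 215.7 − 66.18 = 149.5 kg O₂/d.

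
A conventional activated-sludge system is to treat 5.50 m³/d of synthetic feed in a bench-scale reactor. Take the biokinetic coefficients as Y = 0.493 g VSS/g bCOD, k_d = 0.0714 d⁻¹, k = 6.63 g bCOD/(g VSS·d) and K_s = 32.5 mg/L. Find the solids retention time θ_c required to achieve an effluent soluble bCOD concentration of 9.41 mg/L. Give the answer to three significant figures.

θ_c ≈ 1.51 d

Specific growth rate at S = 9.41 mg/L: μ = YkS/(K_s+S) = 0.493·6.63·9.41/(32.5+9.41) = 0.7339 d⁻¹.
θ_c = 1/(μ − k_d) = 1/(0.7339 − 0.0714) = 1/0.6625 = 1.509 d.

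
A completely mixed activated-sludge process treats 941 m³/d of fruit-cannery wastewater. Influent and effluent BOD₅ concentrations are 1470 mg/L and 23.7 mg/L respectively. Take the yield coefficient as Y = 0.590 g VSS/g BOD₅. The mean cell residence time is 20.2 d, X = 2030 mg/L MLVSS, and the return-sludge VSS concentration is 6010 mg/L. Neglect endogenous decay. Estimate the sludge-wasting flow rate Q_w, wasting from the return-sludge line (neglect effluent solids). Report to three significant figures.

Biomass mass balance (decay neglected): V·X = Y·Q·(S₀ − S)·θ_c, so V = 0.590 × 941 × (1470 − 23.7) × 20.2 / 2030 = 7990 m³.
Q_w = (V·X)/(θ_c X_r) = 7990 × 2030 / (20.2 × 6010) = 133.6 m³/d.

Q_w ≈ 134 m³/d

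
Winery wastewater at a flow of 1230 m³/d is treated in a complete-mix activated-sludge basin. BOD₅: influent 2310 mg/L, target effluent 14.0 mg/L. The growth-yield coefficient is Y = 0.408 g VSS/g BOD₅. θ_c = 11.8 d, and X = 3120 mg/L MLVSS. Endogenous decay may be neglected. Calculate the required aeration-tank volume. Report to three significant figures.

Biomass mass balance (decay neglected): V·X = Y·Q·(S₀ − S)·θ_c, so V = 0.408 × 1230 × (2310 − 14.0) × 11.8 / 3120 = 4358 m³.

V ≈ 4360 m³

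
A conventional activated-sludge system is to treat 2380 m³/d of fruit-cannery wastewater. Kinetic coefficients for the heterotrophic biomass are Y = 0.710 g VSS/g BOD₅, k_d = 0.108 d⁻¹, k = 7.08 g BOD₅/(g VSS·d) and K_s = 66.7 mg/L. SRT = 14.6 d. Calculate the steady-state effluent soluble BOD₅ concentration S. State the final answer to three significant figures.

S ≈ 2.43 mg/L

From the Monod/SRT balance for a CMAS, S = K_s·(1+k_d θ_c)/[θ_c·(Y k − k_d) − 1] = 66.7 × (1 + 0.108 × 14.6) / [14.6 × (0.710 × 7.08 − 0.108) − 1] = 171.9 / 70.81 = 2.427 mg/L.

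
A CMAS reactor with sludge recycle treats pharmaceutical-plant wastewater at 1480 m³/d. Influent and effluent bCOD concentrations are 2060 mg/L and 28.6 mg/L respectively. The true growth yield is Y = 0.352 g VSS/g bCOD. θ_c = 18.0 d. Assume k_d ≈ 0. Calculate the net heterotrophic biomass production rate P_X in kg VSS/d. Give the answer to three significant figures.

With endogenous decay neglected, the observed yield equals the true yield: Y_obs = Y = 0.352 g VSS/g bCOD.
Substrate removed = Q·(S₀ − S) = 1480 m³/d × (2060 − 28.6) g/m³ = 3.01×10^6 g/d = 3006 kg/d.
So the net sludge growth is P_X = 0.3520 × 3006 = 1058 kg VSS/d.

P_X ≈ 1060 kg VSS/d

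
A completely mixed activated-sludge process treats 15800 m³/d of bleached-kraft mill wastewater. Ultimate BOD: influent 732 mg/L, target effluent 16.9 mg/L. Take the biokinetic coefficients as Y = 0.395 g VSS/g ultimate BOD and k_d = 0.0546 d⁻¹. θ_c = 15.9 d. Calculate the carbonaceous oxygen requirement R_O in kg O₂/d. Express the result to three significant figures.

R_O ≈ 7910 kg O₂/d

Correct the yield for decay: Y_obs = Y/(1 + k_d θ_c) = 0.395 / (1 + 0.0546 × 15.9) = 0.395 / 1.868 = 0.2114.
Q·(S₀ − S) = 15800 × (732 − 16.9) × 10⁻³ = 11299 kg/d removed.
Net sludge production P_X = 0.2114 × 11299 = 2389 kg VSS/d.
Carbonaceous O₂ demand = substrate oxidised − cell-mass equivalent = 11299 − 1.42 × 2389 = 7906 kg O₂/d.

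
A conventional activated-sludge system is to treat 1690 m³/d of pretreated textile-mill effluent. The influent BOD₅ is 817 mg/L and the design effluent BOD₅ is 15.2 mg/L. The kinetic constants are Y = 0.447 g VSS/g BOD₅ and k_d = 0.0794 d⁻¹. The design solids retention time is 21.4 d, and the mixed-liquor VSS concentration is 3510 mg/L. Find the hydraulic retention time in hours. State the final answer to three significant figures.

τ ≈ 19.4 h

Rearranging the biomass balance for a CMAS with decay, V = Y·Q·ΔS·θ_c / [X·(1+k_d θ_c)] = 0.447 × 1690 × (817 − 15.2) × 21.4 / [3510 × (1 + 0.0794 × 21.4)] = 1.3×10^7 / 9474 = 1368 m³.
HRT = V/Q = 1368 m³ / 1690 m³·d⁻¹ = 0.8096 d × 24 = 19.43 h.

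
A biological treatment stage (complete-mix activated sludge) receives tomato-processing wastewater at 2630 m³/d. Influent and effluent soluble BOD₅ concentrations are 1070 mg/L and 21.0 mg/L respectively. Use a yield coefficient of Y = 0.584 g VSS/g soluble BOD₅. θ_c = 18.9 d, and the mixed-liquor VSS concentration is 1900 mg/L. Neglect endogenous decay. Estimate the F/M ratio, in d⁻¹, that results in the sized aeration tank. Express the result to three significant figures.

F/M ≈ 0.0924 d⁻¹

V·X = Y·Q·ΔS·θ_c gives V = 0.584 × 2630 × (1070 − 21.0) × 18.9 / 1900 = 16027 m³.
F/M = applied load / biomass = Q·S₀/(V·X) = 2630 × 1070 / (16027 × 1900) = 0.09241 d⁻¹.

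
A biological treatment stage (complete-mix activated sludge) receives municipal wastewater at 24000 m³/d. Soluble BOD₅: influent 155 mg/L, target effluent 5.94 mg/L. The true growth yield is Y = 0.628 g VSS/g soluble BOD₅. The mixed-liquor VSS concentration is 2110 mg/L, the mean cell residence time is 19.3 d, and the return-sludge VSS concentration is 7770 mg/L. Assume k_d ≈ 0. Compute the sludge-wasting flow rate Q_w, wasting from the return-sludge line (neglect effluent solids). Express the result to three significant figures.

Biomass mass balance (decay neglected): V·X = Y·Q·(S₀ − S)·θ_c, so V = 0.628 × 24000 × (155 − 5.94) × 19.3 / 2110 = 20550 m³.
Q_w = (V·X)/(θ_c X_r) = 20550 × 2110 / (19.3 × 7770) = 289.1 m³/d.

Q_w ≈ 289 m³/d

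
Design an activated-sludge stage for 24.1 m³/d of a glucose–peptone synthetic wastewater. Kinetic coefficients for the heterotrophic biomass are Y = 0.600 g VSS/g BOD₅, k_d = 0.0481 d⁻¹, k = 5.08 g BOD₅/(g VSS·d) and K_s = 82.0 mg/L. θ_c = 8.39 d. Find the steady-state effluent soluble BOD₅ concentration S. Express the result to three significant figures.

S ≈ 4.76 mg/L

From the Monod/SRT balance for a CMAS, S = K_s·(1+k_d θ_c)/[θ_c·(Y k − k_d) − 1] = 82.0 × (1 + 0.0481 × 8.39) / [8.39 × (0.600 × 5.08 − 0.0481) − 1] = 115.1 / 24.17 = 4.762 mg/L.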